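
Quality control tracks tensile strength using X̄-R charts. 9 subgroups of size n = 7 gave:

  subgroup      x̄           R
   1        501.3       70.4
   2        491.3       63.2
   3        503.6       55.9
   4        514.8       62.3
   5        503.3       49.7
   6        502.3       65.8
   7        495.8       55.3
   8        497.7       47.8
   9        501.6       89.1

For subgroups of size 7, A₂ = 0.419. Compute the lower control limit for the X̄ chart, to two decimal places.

475.25

X̄̄ = (501.3 + 491.3 + 503.6 + 514.8 + 503.3 + 502.3 + 495.8 + 497.7 + 501.6) / 9 = 4511.7000 / 9 = 501.3000
R̄ = (70.4 + 63.2 + 55.9 + 62.3 + 49.7 + 65.8 + 55.3 + 47.8 + 89.1) / 9 = 559.5000 / 9 = 62.1667
LCL = X̄̄ − A₂·R̄ = 501.3000 − 0.419 × 62.1667 = 475.2522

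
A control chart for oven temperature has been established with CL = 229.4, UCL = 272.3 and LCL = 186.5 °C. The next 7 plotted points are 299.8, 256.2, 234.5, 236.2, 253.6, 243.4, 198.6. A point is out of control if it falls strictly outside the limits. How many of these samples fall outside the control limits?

Compare each point to [186.5, 272.3]: sample 1 = 299.8 > UCL.

1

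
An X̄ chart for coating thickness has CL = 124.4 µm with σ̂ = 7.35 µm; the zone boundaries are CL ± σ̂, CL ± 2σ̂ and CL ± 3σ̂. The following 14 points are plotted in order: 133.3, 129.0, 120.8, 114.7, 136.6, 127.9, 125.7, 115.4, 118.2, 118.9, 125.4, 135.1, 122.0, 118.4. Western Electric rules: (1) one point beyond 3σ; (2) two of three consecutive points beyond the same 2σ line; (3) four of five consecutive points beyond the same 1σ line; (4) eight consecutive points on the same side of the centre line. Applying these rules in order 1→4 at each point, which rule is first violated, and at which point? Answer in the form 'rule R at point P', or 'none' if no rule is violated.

Zone of each point (C = within 1σ̂, B = 1σ̂–2σ̂, A = 2σ̂–3σ̂, * = beyond 3σ̂; sign = side of CL): 1:+B, 2:+C, 3:-C, 4:-B, 5:+B, 6:+C, 7:+C, 8:-B, 9:-C, 10:-C, 11:+C, 12:+B, 13:-C, 14:-C
No rule fires across all 14 points.

none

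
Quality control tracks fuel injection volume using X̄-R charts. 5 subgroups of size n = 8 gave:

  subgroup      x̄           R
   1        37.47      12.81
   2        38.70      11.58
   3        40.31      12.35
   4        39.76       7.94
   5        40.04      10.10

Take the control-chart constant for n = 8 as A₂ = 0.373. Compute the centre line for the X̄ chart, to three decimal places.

X̄̄ = (37.47 + 38.70 + 40.31 + 39.76 + 40.04) / 5 = 196.2800 / 5 = 39.2560
CL = X̄̄ = 39.2560

39.256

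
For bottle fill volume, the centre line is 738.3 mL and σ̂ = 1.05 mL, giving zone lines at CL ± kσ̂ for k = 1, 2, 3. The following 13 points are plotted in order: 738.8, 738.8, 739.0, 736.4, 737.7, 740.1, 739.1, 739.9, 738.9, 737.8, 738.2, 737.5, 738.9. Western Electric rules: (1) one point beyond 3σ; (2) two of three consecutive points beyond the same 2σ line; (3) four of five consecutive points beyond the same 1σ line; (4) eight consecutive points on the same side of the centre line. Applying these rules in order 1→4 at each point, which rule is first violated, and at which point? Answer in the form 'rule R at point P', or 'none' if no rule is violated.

none

Zone of each point (C = within 1σ̂, B = 1σ̂–2σ̂, A = 2σ̂–3σ̂, * = beyond 3σ̂; sign = side of CL): 1:+C, 2:+C, 3:+C, 4:-B, 5:-C, 6:+B, 7:+C, 8:+B, 9:+C, 10:-C, 11:-C, 12:-C, 13:+C
No rule fires across all 13 points.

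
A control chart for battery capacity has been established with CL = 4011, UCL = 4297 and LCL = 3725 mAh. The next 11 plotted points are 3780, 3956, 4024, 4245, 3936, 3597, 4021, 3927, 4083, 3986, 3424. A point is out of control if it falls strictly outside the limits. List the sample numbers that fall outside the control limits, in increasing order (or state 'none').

6, 11

Compare each point to [3725, 4297]: sample 6 = 3597 < LCL; sample 11 = 3424 < LCL.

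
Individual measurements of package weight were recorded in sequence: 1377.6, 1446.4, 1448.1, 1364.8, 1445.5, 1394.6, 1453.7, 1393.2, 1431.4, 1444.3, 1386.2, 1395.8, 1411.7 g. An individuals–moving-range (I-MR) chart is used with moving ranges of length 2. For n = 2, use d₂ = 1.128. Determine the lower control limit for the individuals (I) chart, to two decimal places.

X̄ = (1377.6 + 1446.4 + 1448.1 + 1364.8 + 1445.5 + 1394.6 + 1453.7 + 1393.2 + 1431.4 + 1444.3 + 1386.2 + 1395.8 + 1411.7) / 13 = 1414.8692
Moving ranges: 68.8, 1.7, 83.3, 80.7, 50.9, 59.1, 60.5, 38.2, 12.9, 58.1, 9.6, 15.9; M̄R̄ = 539.7000 / 12 = 44.9750
LCL = X̄ − 3·M̄R̄/d₂ = 1414.8692 − 3 × 44.9750 / 1.128 = 1295.2549

1295.25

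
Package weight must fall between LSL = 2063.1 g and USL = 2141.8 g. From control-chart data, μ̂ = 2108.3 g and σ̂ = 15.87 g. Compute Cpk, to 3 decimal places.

0.704

Cpu = (USL − μ̂) / (3σ̂) = (2141.8 − 2108.3) / (3 × 15.87) = 0.7036; Cpl = (μ̂ − LSL) / (3σ̂) = (2108.3 − 2063.1) / (3 × 15.87) = 0.9494; Cpk = min(Cpu, Cpl) = 0.7036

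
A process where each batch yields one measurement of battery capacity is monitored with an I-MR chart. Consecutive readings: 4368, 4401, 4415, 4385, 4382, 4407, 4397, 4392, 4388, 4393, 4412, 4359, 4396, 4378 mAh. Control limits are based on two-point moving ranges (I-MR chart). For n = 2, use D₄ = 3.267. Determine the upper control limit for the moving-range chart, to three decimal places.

64.335

Moving ranges: 33, 14, 30, 3, 25, 10, 5, 4, 5, 19, 53, 37, 18; M̄R̄ = 256.0000 / 13 = 19.6923
UCL_MR = D₄·M̄R̄ = 3.267 × 19.6923 = 64.3348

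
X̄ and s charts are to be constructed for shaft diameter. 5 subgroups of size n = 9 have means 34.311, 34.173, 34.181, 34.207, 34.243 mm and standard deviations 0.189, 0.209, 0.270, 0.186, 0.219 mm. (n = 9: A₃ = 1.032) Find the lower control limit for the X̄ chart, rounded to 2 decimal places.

X̄̄ = (34.311 + 34.173 + 34.181 + 34.207 + 34.243) / 5 = 34.2230
s̄ = (0.189 + 0.209 + 0.270 + 0.186 + 0.219) / 5 = 0.2146
LCL = X̄̄ − A₃·s̄ = 34.2230 − 1.032 × 0.2146 = 34.0015

34.00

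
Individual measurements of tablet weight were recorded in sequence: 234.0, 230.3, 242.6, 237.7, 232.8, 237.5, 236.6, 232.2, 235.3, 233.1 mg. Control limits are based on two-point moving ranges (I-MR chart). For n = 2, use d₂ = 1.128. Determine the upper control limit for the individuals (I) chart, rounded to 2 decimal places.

X̄ = (234.0 + 230.3 + 242.6 + 237.7 + 232.8 + 237.5 + 236.6 + 232.2 + 235.3 + 233.1) / 10 = 235.2100
Moving ranges: 3.7, 12.3, 4.9, 4.9, 4.7, 0.9, 4.4, 3.1, 2.2; M̄R̄ = 41.1000 / 9 = 4.5667
UCL = X̄ + 3·M̄R̄/d₂ = 235.2100 + 3 × 4.5667 / 1.128 = 247.3554

247.36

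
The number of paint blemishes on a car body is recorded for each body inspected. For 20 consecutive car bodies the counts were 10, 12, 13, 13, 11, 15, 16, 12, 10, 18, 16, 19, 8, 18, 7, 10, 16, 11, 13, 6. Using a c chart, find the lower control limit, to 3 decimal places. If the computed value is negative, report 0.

2.009

c̄ = (10 + 12 + 13 + 13 + 11 + 15 + 16 + 12 + 10 + 18 + 16 + 19 + 8 + 18 + 7 + 10 + 16 + 11 + 13 + 6) / 20 = 254 / 20 = 12.7000
LCL = c̄ − 3√c̄ = 12.7000 − 3 × 3.5637 = 2.0089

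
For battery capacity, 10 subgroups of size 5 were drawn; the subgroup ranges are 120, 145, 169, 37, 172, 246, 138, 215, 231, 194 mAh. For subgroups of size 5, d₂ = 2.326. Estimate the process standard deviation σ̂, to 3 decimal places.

71.668

R̄ = (120 + 145 + 169 + 37 + 172 + 246 + 138 + 215 + 231 + 194) / 10 = 166.7000
σ̂ = R̄ / d₂ = 166.7000 / 2.326 = 71.6681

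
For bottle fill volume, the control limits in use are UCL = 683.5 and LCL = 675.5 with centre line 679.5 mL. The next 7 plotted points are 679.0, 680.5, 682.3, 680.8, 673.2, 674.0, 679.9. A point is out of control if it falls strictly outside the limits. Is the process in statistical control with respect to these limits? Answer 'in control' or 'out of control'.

Compare each point to [675.5, 683.5]: sample 5 = 673.2 < LCL; sample 6 = 674.0 < LCL.

out of control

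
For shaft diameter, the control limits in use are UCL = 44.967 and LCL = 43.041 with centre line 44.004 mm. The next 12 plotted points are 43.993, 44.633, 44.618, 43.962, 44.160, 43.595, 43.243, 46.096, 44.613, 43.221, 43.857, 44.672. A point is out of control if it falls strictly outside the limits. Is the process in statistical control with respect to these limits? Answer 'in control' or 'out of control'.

out of control

Compare each point to [43.041, 44.967]: sample 8 = 46.096 > UCL.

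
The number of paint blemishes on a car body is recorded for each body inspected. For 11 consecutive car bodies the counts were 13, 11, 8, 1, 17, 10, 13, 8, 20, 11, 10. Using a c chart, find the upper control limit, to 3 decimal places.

c̄ = (13 + 11 + 8 + 1 + 17 + 10 + 13 + 8 + 20 + 11 + 10) / 11 = 122 / 11 = 11.0909
UCL = c̄ + 3√c̄ = 11.0909 + 3 × √11.0909 = 11.0909 + 3 × 3.3303 = 21.0818

21.082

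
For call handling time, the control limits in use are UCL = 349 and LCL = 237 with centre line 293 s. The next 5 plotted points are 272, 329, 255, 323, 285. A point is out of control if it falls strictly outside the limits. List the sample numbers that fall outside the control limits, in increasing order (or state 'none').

All 5 points lie within [237, 349].

none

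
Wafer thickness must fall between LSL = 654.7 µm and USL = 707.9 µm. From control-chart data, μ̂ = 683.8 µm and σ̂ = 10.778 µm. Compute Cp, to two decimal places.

0.82

Cp = (USL − LSL) / (6σ̂) = (707.9 − 654.7) / (6 × 10.778) = 53.2000 / 64.6680 = 0.8227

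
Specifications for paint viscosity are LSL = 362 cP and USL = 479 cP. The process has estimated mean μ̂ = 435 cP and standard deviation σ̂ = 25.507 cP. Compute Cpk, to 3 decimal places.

Cpu = (USL − μ̂) / (3σ̂) = (479 − 435) / (3 × 25.507) = 0.5750; Cpl = (μ̂ − LSL) / (3σ̂) = (435 − 362) / (3 × 25.507) = 0.9540; Cpk = min(Cpu, Cpl) = 0.5750

0.575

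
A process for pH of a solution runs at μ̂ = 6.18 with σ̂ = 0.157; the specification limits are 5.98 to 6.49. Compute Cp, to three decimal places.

Cp = (USL − LSL) / (6σ̂) = (6.49 − 5.98) / (6 × 0.157) = 0.5100 / 0.9420 = 0.5414

0.541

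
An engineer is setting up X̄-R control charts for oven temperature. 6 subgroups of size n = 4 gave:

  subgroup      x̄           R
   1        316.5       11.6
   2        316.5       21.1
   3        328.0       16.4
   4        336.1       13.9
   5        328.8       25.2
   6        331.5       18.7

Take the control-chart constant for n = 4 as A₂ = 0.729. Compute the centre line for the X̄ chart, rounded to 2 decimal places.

X̄̄ = (316.5 + 316.5 + 328.0 + 336.1 + 328.8 + 331.5) / 6 = 1957.4000 / 6 = 326.2333
CL = X̄̄ = 326.2333

326.23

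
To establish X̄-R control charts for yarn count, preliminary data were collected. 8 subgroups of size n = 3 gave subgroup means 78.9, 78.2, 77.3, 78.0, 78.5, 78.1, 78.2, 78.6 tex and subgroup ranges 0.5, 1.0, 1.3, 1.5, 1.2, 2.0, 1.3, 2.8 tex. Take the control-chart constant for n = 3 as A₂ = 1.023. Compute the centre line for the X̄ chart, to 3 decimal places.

X̄̄ = (78.9 + 78.2 + 77.3 + 78.0 + 78.5 + 78.1 + 78.2 + 78.6) / 8 = 625.8000 / 8 = 78.2250
CL = X̄̄ = 78.2250

78.225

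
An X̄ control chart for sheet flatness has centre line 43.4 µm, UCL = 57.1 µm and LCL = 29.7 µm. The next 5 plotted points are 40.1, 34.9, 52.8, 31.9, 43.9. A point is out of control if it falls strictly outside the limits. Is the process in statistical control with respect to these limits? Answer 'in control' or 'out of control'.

All 5 points lie within [29.7, 57.1].

in control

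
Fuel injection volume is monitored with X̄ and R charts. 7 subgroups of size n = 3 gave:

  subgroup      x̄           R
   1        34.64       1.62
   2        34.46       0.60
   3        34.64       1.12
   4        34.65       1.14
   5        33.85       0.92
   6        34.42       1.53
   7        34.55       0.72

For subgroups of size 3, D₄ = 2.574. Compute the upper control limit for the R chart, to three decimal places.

R̄ = (1.62 + 0.60 + 1.12 + 1.14 + 0.92 + 1.53 + 0.72) / 7 = 7.6500 / 7 = 1.0929
UCL_R = D₄·R̄ = 2.574 × 1.0929 = 2.8130

2.813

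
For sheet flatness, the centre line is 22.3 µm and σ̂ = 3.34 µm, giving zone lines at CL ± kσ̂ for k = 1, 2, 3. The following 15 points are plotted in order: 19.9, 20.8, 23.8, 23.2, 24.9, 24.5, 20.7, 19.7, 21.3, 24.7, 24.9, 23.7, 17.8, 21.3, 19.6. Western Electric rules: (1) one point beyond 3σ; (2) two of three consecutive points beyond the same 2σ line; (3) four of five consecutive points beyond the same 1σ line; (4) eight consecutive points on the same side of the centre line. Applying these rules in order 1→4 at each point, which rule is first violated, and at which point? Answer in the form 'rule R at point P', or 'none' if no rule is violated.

none

Zone of each point (C = within 1σ̂, B = 1σ̂–2σ̂, A = 2σ̂–3σ̂, * = beyond 3σ̂; sign = side of CL): 1:-C, 2:-C, 3:+C, 4:+C, 5:+C, 6:+C, 7:-C, 8:-C, 9:-C, 10:+C, 11:+C, 12:+C, 13:-B, 14:-C, 15:-C
No rule fires across all 15 points.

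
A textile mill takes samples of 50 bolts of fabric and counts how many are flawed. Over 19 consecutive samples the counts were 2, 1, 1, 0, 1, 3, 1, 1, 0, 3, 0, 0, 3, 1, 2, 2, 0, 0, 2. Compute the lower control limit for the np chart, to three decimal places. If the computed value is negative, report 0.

0.000

p̄ = Σdᵢ / (k·n) = 23 / (19 × 50) = 0.02421
LCL = np̄ − 3·√(np̄(1−p̄)) = 1.2105 − 3 × 1.0868 = -2.0500 → 0 (negative, so LCL = 0)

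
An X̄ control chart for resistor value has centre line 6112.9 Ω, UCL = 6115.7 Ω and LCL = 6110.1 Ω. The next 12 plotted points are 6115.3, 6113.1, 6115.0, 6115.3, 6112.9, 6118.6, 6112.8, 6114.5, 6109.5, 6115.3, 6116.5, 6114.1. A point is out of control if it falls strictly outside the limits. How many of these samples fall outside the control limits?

3

Compare each point to [6110.1, 6115.7]: sample 6 = 6118.6 > UCL; sample 9 = 6109.5 < LCL; sample 11 = 6116.5 > UCL.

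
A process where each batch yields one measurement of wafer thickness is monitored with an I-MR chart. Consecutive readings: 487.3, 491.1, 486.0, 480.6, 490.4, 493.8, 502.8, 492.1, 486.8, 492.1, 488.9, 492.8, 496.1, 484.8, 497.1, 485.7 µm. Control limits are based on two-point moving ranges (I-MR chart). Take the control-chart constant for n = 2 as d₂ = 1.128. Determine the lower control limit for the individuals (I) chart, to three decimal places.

X̄ = (487.3 + 491.1 + 486.0 + 480.6 + 490.4 + 493.8 + 502.8 + 492.1 + 486.8 + 492.1 + 488.9 + 492.8 + 496.1 + 484.8 + 497.1 + 485.7) / 16 = 490.5250
Moving ranges: 3.8, 5.1, 5.4, 9.8, 3.4, 9.0, 10.7, 5.3, 5.3, 3.2, 3.9, 3.3, 11.3, 12.3, 11.4; M̄R̄ = 103.2000 / 15 = 6.8800
LCL = X̄ − 3·M̄R̄/d₂ = 490.5250 − 3 × 6.8800 / 1.128 = 472.2271

472.227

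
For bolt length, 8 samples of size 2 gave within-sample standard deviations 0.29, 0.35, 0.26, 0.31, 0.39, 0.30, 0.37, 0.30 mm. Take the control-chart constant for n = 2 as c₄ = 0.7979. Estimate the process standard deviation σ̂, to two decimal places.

0.40

s̄ = (0.29 + 0.35 + 0.26 + 0.31 + 0.39 + 0.30 + 0.37 + 0.30) / 8 = 0.3212
σ̂ = s̄ / c₄ = 0.3212 / 0.7979 = 0.4026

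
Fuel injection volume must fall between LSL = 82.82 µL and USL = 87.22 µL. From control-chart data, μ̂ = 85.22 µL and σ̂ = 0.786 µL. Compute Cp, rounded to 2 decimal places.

0.93

Cp = (USL − LSL) / (6σ̂) = (87.22 − 82.82) / (6 × 0.786) = 4.4000 / 4.7160 = 0.9330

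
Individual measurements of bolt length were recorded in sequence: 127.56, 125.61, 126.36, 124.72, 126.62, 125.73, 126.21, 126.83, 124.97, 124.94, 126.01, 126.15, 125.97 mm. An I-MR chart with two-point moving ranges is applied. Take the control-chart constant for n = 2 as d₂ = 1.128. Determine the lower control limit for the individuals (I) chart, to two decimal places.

123.42

X̄ = (127.56 + 125.61 + 126.36 + 124.72 + 126.62 + 125.73 + 126.21 + 126.83 + 124.97 + 124.94 + 126.01 + 126.15 + 125.97) / 13 = 125.9754
Moving ranges: 1.95, 0.75, 1.64, 1.90, 0.89, 0.48, 0.62, 1.86, 0.03, 1.07, 0.14, 0.18; M̄R̄ = 11.5100 / 12 = 0.9592
LCL = X̄ − 3·M̄R̄/d₂ = 125.9754 − 3 × 0.9592 / 1.128 = 123.4244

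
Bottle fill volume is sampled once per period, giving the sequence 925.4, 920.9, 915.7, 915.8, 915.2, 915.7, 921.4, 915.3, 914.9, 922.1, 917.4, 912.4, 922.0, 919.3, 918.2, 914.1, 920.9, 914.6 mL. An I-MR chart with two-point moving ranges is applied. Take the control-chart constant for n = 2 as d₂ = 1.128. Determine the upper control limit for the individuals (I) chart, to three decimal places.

928.895

X̄ = (925.4 + 920.9 + 915.7 + 915.8 + 915.2 + 915.7 + 921.4 + 915.3 + 914.9 + 922.1 + 917.4 + 912.4 + 922.0 + 919.3 + 918.2 + 914.1 + 920.9 + 914.6) / 18 = 917.8500
Moving ranges: 4.5, 5.2, 0.1, 0.6, 0.5, 5.7, 6.1, 0.4, 7.2, 4.7, 5.0, 9.6, 2.7, 1.1, 4.1, 6.8, 6.3; M̄R̄ = 70.6000 / 17 = 4.1529
UCL = X̄ + 3·M̄R̄/d₂ = 917.8500 + 3 × 4.1529 / 1.128 = 928.8951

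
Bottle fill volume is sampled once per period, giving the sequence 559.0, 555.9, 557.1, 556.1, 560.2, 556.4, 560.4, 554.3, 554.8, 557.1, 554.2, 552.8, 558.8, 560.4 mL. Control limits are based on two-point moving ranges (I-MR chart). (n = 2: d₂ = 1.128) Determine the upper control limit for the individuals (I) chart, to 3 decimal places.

564.738

X̄ = (559.0 + 555.9 + 557.1 + 556.1 + 560.2 + 556.4 + 560.4 + 554.3 + 554.8 + 557.1 + 554.2 + 552.8 + 558.8 + 560.4) / 14 = 556.9643
Moving ranges: 3.1, 1.2, 1.0, 4.1, 3.8, 4.0, 6.1, 0.5, 2.3, 2.9, 1.4, 6.0, 1.6; M̄R̄ = 38.0000 / 13 = 2.9231
UCL = X̄ + 3·M̄R̄/d₂ = 556.9643 + 3 × 2.9231 / 1.128 = 564.7384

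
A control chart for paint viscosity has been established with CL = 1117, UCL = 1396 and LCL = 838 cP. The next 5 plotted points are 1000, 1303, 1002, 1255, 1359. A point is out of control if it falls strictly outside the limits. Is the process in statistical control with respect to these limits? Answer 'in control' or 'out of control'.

All 5 points lie within [838, 1396].

in control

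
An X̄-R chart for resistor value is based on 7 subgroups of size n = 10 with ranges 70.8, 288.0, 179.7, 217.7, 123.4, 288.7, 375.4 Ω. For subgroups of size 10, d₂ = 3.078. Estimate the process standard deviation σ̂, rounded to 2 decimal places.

71.65

R̄ = (70.8 + 288.0 + 179.7 + 217.7 + 123.4 + 288.7 + 375.4) / 7 = 220.5286
σ̂ = R̄ / d₂ = 220.5286 / 3.078 = 71.6467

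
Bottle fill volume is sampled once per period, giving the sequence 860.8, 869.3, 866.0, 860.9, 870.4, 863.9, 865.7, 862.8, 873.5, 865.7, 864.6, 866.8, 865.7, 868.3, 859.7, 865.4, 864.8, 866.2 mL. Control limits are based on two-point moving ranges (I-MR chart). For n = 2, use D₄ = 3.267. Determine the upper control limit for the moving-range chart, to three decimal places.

15.259

Moving ranges: 8.5, 3.3, 5.1, 9.5, 6.5, 1.8, 2.9, 10.7, 7.8, 1.1, 2.2, 1.1, 2.6, 8.6, 5.7, 0.6, 1.4; M̄R̄ = 79.4000 / 17 = 4.6706
UCL_MR = D₄·M̄R̄ = 3.267 × 4.6706 = 15.2588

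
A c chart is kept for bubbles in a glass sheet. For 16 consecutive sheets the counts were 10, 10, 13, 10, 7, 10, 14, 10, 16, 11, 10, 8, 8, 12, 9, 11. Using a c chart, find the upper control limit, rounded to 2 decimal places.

c̄ = (10 + 10 + 13 + 10 + 7 + 10 + 14 + 10 + 16 + 11 + 10 + 8 + 8 + 12 + 9 + 11) / 16 = 169 / 16 = 10.5625
UCL = c̄ + 3√c̄ = 10.5625 + 3 × √10.5625 = 10.5625 + 3 × 3.2500 = 20.3125

20.31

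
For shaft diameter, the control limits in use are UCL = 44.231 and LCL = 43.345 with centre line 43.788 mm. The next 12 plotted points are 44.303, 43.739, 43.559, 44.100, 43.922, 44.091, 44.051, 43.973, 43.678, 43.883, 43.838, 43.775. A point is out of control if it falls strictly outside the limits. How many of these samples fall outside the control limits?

1

Compare each point to [43.345, 44.231]: sample 1 = 44.303 > UCL.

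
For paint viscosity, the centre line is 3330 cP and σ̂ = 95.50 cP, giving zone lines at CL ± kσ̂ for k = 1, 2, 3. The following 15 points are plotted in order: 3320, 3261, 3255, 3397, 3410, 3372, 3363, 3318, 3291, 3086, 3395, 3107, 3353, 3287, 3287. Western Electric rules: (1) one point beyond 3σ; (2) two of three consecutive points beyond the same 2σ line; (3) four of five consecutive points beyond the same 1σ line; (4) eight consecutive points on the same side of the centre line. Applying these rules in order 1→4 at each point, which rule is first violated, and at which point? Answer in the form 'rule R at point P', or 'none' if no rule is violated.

rule 2 at point 12

Zone of each point (C = within 1σ̂, B = 1σ̂–2σ̂, A = 2σ̂–3σ̂, * = beyond 3σ̂; sign = side of CL): 1:-C, 2:-C, 3:-C, 4:+C, 5:+C, 6:+C, 7:+C, 8:-C, 9:-C, 10:-A, 11:+C, 12:-A, 13:+C, 14:-C, 15:-C
Rule 2 (two of three consecutive points beyond the same 2σ limit) is satisfied at point 12.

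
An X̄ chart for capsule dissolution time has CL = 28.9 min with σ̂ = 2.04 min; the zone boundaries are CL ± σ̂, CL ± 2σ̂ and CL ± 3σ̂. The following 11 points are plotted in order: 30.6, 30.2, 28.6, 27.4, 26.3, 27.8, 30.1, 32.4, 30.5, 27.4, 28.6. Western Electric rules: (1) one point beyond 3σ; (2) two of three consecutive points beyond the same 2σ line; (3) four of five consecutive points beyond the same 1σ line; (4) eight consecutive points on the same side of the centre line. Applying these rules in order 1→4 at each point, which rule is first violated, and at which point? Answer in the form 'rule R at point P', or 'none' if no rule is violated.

Zone of each point (C = within 1σ̂, B = 1σ̂–2σ̂, A = 2σ̂–3σ̂, * = beyond 3σ̂; sign = side of CL): 1:+C, 2:+C, 3:-C, 4:-C, 5:-B, 6:-C, 7:+C, 8:+B, 9:+C, 10:-C, 11:-C
No rule fires across all 11 points.

none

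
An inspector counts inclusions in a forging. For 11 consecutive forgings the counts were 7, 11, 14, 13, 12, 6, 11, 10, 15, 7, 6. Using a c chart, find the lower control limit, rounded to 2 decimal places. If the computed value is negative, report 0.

c̄ = (7 + 11 + 14 + 13 + 12 + 6 + 11 + 10 + 15 + 7 + 6) / 11 = 112 / 11 = 10.1818
LCL = c̄ − 3√c̄ = 10.1818 − 3 × 3.1909 = 0.6091

0.61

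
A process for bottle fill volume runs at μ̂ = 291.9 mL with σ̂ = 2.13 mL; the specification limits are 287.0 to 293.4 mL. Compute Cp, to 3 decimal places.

0.501

Cp = (USL − LSL) / (6σ̂) = (293.4 − 287.0) / (6 × 2.13) = 6.4000 / 12.7800 = 0.5008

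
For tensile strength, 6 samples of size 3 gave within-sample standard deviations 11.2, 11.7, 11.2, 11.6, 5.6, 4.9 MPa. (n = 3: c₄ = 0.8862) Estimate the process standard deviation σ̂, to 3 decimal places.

s̄ = (11.2 + 11.7 + 11.2 + 11.6 + 5.6 + 4.9) / 6 = 9.3667
σ̂ = s̄ / c₄ = 9.3667 / 0.8862 = 10.5695

10.569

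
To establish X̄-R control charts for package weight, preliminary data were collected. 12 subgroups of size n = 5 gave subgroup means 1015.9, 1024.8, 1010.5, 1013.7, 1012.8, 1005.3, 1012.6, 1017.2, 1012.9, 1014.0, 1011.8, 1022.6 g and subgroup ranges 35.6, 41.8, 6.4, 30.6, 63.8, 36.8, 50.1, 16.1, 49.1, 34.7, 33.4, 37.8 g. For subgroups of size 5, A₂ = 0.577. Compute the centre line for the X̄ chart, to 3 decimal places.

X̄̄ = (1015.9 + 1024.8 + 1010.5 + 1013.7 + 1012.8 + 1005.3 + 1012.6 + 1017.2 + 1012.9 + 1014.0 + 1011.8 + 1022.6) / 12 = 12174.1000 / 12 = 1014.5083
CL = X̄̄ = 1014.5083

1014.508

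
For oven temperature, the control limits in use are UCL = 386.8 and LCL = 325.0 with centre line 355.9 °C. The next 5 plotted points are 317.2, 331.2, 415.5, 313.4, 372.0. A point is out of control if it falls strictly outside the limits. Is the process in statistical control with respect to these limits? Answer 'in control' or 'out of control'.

Compare each point to [325.0, 386.8]: sample 1 = 317.2 < LCL; sample 3 = 415.5 > UCL; sample 4 = 313.4 < LCL.

out of control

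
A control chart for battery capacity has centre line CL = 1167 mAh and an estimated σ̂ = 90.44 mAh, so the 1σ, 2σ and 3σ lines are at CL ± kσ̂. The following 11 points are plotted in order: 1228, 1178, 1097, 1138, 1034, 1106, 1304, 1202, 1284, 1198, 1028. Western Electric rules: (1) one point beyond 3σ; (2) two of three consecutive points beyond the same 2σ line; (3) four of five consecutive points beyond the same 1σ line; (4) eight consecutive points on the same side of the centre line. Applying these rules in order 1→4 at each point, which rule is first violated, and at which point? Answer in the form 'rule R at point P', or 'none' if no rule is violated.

Zone of each point (C = within 1σ̂, B = 1σ̂–2σ̂, A = 2σ̂–3σ̂, * = beyond 3σ̂; sign = side of CL): 1:+C, 2:+C, 3:-C, 4:-C, 5:-B, 6:-C, 7:+B, 8:+C, 9:+B, 10:+C, 11:-B
No rule fires across all 11 points.

none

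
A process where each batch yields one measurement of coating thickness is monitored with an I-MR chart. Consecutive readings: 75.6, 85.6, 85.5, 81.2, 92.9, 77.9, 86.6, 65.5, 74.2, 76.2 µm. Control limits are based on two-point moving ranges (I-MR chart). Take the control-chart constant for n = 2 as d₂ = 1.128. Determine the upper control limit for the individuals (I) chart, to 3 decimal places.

X̄ = (75.6 + 85.6 + 85.5 + 81.2 + 92.9 + 77.9 + 86.6 + 65.5 + 74.2 + 76.2) / 10 = 80.1200
Moving ranges: 10.0, 0.1, 4.3, 11.7, 15.0, 8.7, 21.1, 8.7, 2.0; M̄R̄ = 81.6000 / 9 = 9.0667
UCL = X̄ + 3·M̄R̄/d₂ = 80.1200 + 3 × 9.0667 / 1.128 = 104.2335

104.233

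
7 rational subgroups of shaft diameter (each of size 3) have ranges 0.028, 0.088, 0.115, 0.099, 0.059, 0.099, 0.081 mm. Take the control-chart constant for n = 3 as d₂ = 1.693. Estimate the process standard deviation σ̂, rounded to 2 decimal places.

R̄ = (0.028 + 0.088 + 0.115 + 0.099 + 0.059 + 0.099 + 0.081) / 7 = 0.0813
σ̂ = R̄ / d₂ = 0.0813 / 1.693 = 0.0480

0.05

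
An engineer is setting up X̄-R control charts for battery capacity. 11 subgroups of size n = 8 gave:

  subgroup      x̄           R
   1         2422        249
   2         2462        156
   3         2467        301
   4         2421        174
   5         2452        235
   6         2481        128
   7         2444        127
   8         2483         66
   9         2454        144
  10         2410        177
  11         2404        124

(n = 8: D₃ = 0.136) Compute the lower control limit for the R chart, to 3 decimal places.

23.256

R̄ = (249 + 156 + 301 + 174 + 235 + 128 + 127 + 66 + 144 + 177 + 124) / 11 = 1881.0000 / 11 = 171.0000
LCL_R = D₃·R̄ = 0.136 × 171.0000 = 23.2560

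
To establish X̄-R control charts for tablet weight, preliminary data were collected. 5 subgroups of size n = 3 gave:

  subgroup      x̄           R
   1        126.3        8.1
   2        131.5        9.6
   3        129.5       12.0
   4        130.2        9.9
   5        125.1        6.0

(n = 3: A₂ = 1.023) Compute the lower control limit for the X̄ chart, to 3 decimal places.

119.190

X̄̄ = (126.3 + 131.5 + 129.5 + 130.2 + 125.1) / 5 = 642.6000 / 5 = 128.5200
R̄ = (8.1 + 9.6 + 12.0 + 9.9 + 6.0) / 5 = 45.6000 / 5 = 9.1200
LCL = X̄̄ − A₂·R̄ = 128.5200 − 1.023 × 9.1200 = 119.1902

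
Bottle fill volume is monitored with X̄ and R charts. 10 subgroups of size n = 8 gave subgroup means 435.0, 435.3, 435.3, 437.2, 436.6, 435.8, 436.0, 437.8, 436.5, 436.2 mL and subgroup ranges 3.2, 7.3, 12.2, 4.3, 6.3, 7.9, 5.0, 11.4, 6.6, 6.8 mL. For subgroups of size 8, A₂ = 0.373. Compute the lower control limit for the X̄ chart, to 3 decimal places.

433.522

X̄̄ = (435.0 + 435.3 + 435.3 + 437.2 + 436.6 + 435.8 + 436.0 + 437.8 + 436.5 + 436.2) / 10 = 4361.7000 / 10 = 436.1700
R̄ = (3.2 + 7.3 + 12.2 + 4.3 + 6.3 + 7.9 + 5.0 + 11.4 + 6.6 + 6.8) / 10 = 71.0000 / 10 = 7.1000
LCL = X̄̄ − A₂·R̄ = 436.1700 − 0.373 × 7.1000 = 433.5217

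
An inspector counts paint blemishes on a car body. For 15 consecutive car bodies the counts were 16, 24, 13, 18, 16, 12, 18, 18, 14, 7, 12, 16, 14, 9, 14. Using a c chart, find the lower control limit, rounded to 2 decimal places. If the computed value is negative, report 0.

3.22

c̄ = (16 + 24 + 13 + 18 + 16 + 12 + 18 + 18 + 14 + 7 + 12 + 16 + 14 + 9 + 14) / 15 = 221 / 15 = 14.7333
LCL = c̄ − 3√c̄ = 14.7333 − 3 × 3.8384 = 3.2181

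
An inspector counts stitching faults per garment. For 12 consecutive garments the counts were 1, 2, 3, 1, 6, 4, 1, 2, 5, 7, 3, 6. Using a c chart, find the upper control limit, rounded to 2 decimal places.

c̄ = (1 + 2 + 3 + 1 + 6 + 4 + 1 + 2 + 5 + 7 + 3 + 6) / 12 = 41 / 12 = 3.4167
UCL = c̄ + 3√c̄ = 3.4167 + 3 × √3.4167 = 3.4167 + 3 × 1.8484 = 8.9619

8.96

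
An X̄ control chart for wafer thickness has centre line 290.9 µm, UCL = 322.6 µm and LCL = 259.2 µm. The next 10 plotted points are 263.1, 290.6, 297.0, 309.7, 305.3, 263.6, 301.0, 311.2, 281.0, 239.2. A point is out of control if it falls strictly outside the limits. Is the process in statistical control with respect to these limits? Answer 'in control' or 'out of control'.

Compare each point to [259.2, 322.6]: sample 10 = 239.2 < LCL.

out of control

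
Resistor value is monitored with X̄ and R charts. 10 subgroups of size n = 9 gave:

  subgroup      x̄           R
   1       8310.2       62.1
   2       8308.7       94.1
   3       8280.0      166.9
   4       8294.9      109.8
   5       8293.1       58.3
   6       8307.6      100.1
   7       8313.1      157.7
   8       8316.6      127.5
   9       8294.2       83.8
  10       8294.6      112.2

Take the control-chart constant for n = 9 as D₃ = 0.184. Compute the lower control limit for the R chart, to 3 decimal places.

R̄ = (62.1 + 94.1 + 166.9 + 109.8 + 58.3 + 100.1 + 157.7 + 127.5 + 83.8 + 112.2) / 10 = 1072.5000 / 10 = 107.2500
LCL_R = D₃·R̄ = 0.184 × 107.2500 = 19.7340

19.734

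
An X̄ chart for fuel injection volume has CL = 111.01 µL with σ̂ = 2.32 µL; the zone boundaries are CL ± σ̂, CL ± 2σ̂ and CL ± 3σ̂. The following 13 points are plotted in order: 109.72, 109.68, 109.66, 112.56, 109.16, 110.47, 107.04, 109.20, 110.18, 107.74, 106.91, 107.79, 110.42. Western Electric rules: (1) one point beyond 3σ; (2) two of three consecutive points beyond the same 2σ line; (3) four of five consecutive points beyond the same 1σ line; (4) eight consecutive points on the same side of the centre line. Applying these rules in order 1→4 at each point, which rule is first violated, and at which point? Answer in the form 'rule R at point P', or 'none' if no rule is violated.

rule 4 at point 12

Zone of each point (C = within 1σ̂, B = 1σ̂–2σ̂, A = 2σ̂–3σ̂, * = beyond 3σ̂; sign = side of CL): 1:-C, 2:-C, 3:-C, 4:+C, 5:-C, 6:-C, 7:-B, 8:-C, 9:-C, 10:-B, 11:-B, 12:-B, 13:-C
Rule 4 (eight consecutive points on the same side of the centre line) is satisfied at point 12.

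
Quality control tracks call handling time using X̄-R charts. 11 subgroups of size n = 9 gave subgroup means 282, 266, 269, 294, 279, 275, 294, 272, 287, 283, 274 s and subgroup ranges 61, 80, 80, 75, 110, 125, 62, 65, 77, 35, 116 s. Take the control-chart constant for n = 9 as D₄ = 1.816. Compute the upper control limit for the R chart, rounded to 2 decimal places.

R̄ = (61 + 80 + 80 + 75 + 110 + 125 + 62 + 65 + 77 + 35 + 116) / 11 = 886.0000 / 11 = 80.5455
UCL_R = D₄·R̄ = 1.816 × 80.5455 = 146.2705

146.27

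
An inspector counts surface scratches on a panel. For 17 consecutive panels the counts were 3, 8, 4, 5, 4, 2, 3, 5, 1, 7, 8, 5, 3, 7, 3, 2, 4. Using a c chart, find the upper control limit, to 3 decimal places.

c̄ = (3 + 8 + 4 + 5 + 4 + 2 + 3 + 5 + 1 + 7 + 8 + 5 + 3 + 7 + 3 + 2 + 4) / 17 = 74 / 17 = 4.3529
UCL = c̄ + 3√c̄ = 4.3529 + 3 × √4.3529 = 4.3529 + 3 × 2.0864 = 10.6121

10.612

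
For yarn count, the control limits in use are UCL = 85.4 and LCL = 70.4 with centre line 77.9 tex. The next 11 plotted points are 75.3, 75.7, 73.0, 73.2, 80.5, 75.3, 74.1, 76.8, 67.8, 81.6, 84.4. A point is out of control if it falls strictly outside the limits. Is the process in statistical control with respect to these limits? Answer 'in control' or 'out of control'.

Compare each point to [70.4, 85.4]: sample 9 = 67.8 < LCL.

out of control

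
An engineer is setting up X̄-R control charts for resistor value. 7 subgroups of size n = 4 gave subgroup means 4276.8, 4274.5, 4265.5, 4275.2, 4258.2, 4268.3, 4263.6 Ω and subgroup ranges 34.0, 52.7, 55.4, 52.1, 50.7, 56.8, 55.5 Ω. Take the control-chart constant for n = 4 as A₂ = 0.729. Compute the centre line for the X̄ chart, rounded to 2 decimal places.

X̄̄ = (4276.8 + 4274.5 + 4265.5 + 4275.2 + 4258.2 + 4268.3 + 4263.6) / 7 = 29882.1000 / 7 = 4268.8714
CL = X̄̄ = 4268.8714

4268.87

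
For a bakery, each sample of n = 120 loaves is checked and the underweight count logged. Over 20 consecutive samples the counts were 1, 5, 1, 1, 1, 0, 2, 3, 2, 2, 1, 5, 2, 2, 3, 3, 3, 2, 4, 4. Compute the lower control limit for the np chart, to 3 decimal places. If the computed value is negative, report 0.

p̄ = Σdᵢ / (k·n) = 47 / (20 × 120) = 0.01958
LCL = np̄ − 3·√(np̄(1−p̄)) = 2.3500 − 3 × 1.5179 = -2.2037 → 0 (negative, so LCL = 0)

0.000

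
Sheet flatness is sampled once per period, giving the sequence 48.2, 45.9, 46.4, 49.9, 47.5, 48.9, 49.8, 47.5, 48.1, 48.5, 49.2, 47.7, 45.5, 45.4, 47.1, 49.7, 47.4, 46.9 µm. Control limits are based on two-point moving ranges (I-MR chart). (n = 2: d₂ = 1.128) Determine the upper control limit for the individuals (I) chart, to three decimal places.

51.807

X̄ = (48.2 + 45.9 + 46.4 + 49.9 + 47.5 + 48.9 + 49.8 + 47.5 + 48.1 + 48.5 + 49.2 + 47.7 + 45.5 + 45.4 + 47.1 + 49.7 + 47.4 + 46.9) / 18 = 47.7556
Moving ranges: 2.3, 0.5, 3.5, 2.4, 1.4, 0.9, 2.3, 0.6, 0.4, 0.7, 1.5, 2.2, 0.1, 1.7, 2.6, 2.3, 0.5; M̄R̄ = 25.9000 / 17 = 1.5235
UCL = X̄ + 3·M̄R̄/d₂ = 47.7556 + 3 × 1.5235 / 1.128 = 51.8075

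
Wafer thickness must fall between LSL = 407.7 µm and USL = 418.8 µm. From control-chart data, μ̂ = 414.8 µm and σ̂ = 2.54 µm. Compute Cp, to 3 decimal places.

Cp = (USL − LSL) / (6σ̂) = (418.8 − 407.7) / (6 × 2.54) = 11.1000 / 15.2400 = 0.7283

0.728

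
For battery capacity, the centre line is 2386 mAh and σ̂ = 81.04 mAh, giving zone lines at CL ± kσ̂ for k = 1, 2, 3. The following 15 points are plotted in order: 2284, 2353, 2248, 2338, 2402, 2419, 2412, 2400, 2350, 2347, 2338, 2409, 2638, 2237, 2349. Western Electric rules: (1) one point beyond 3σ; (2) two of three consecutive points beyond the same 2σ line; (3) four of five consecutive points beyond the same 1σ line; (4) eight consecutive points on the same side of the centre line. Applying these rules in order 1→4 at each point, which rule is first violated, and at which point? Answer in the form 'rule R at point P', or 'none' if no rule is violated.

Zone of each point (C = within 1σ̂, B = 1σ̂–2σ̂, A = 2σ̂–3σ̂, * = beyond 3σ̂; sign = side of CL): 1:-B, 2:-C, 3:-B, 4:-C, 5:+C, 6:+C, 7:+C, 8:+C, 9:-C, 10:-C, 11:-C, 12:+C, 13:+*, 14:-B, 15:-C
Rule 1 (one point beyond the 3σ limits) is satisfied at point 13.

rule 1 at point 13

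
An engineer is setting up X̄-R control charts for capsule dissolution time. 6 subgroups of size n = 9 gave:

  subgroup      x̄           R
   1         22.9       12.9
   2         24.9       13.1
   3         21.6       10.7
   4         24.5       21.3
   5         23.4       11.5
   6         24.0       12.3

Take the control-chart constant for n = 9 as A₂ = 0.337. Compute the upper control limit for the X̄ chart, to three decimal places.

28.144

X̄̄ = (22.9 + 24.9 + 21.6 + 24.5 + 23.4 + 24.0) / 6 = 141.3000 / 6 = 23.5500
R̄ = (12.9 + 13.1 + 10.7 + 21.3 + 11.5 + 12.3) / 6 = 81.8000 / 6 = 13.6333
UCL = X̄̄ + A₂·R̄ = 23.5500 + 0.337 × 13.6333 = 28.1444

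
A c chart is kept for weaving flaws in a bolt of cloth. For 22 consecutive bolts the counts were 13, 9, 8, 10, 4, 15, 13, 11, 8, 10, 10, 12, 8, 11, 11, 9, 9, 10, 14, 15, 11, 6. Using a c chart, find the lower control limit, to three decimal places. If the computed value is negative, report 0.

0.682

c̄ = (13 + 9 + 8 + 10 + 4 + 15 + 13 + 11 + 8 + 10 + 10 + 12 + 8 + 11 + 11 + 9 + 9 + 10 + 14 + 15 + 11 + 6) / 22 = 227 / 22 = 10.3182
LCL = c̄ − 3√c̄ = 10.3182 − 3 × 3.2122 = 0.6816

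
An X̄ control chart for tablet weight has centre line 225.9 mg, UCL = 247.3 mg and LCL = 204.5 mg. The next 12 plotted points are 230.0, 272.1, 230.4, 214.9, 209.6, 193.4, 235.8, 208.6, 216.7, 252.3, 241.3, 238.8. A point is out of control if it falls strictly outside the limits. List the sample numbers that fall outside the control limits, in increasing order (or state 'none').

2, 6, 10

Compare each point to [204.5, 247.3]: sample 2 = 272.1 > UCL; sample 6 = 193.4 < LCL; sample 10 = 252.3 > UCL.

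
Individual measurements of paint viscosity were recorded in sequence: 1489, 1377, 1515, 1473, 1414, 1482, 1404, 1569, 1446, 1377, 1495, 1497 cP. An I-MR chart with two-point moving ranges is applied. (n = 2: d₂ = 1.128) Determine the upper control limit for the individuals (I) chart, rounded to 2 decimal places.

X̄ = (1489 + 1377 + 1515 + 1473 + 1414 + 1482 + 1404 + 1569 + 1446 + 1377 + 1495 + 1497) / 12 = 1461.5000
Moving ranges: 112, 138, 42, 59, 68, 78, 165, 123, 69, 118, 2; M̄R̄ = 974.0000 / 11 = 88.5455
UCL = X̄ + 3·M̄R̄/d₂ = 1461.5000 + 3 × 88.5455 / 1.128 = 1696.9932

1696.99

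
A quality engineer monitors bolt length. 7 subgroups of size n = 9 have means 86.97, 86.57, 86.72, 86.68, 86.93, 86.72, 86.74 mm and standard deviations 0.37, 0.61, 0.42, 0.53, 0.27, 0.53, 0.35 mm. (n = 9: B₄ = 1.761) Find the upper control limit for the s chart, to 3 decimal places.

0.775

s̄ = (0.37 + 0.61 + 0.42 + 0.53 + 0.27 + 0.53 + 0.35) / 7 = 0.4400
UCL_s = B₄·s̄ = 1.761 × 0.4400 = 0.7748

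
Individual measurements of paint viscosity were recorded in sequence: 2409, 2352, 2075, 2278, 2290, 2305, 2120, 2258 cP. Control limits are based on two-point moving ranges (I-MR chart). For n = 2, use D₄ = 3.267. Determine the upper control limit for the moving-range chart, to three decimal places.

Moving ranges: 57, 277, 203, 12, 15, 185, 138; M̄R̄ = 887.0000 / 7 = 126.7143
UCL_MR = D₄·M̄R̄ = 3.267 × 126.7143 = 413.9756

413.976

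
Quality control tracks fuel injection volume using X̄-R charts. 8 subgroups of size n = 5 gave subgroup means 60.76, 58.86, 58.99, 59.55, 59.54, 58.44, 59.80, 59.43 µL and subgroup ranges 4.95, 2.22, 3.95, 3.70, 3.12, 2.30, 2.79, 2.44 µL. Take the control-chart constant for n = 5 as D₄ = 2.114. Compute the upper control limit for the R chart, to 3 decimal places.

6.730

R̄ = (4.95 + 2.22 + 3.95 + 3.70 + 3.12 + 2.30 + 2.79 + 2.44) / 8 = 25.4700 / 8 = 3.1837
UCL_R = D₄·R̄ = 2.114 × 3.1837 = 6.7304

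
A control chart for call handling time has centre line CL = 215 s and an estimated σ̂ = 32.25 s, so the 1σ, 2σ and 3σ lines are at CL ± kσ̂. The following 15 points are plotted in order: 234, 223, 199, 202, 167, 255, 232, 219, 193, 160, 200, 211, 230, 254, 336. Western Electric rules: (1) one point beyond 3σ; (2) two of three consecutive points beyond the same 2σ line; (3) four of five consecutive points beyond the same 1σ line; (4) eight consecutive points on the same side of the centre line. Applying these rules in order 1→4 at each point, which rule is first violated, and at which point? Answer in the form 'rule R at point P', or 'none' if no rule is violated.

rule 1 at point 15

Zone of each point (C = within 1σ̂, B = 1σ̂–2σ̂, A = 2σ̂–3σ̂, * = beyond 3σ̂; sign = side of CL): 1:+C, 2:+C, 3:-C, 4:-C, 5:-B, 6:+B, 7:+C, 8:+C, 9:-C, 10:-B, 11:-C, 12:-C, 13:+C, 14:+B, 15:+*
Rule 1 (one point beyond the 3σ limits) is satisfied at point 15.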